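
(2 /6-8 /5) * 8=-152 /15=-10.13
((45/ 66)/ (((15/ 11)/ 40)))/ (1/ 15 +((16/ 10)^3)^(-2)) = 78643200/ 496519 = 158.39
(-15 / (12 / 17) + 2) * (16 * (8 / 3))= -2464 / 3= -821.33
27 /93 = 9 /31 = 0.29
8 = 8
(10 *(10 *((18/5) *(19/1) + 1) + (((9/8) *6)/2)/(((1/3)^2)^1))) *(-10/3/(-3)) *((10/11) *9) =724375/11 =65852.27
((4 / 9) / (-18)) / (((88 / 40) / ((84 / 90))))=-0.01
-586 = -586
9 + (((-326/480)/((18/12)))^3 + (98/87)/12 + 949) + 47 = 1359790536337/1353024000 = 1005.00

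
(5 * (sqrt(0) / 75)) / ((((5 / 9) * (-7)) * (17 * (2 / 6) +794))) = 0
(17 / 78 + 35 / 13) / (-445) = -227 / 34710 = -0.01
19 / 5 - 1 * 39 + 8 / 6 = -33.87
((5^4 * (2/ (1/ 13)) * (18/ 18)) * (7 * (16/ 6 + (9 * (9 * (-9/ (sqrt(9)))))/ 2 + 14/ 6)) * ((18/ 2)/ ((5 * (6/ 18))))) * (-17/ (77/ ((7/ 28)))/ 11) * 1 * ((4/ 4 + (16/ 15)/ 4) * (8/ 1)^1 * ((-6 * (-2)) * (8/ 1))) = 42265454400/ 121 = 349301276.03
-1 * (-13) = 13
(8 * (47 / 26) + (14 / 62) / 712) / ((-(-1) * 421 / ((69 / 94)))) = 286324263 / 11355205264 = 0.03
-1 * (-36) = 36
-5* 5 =-25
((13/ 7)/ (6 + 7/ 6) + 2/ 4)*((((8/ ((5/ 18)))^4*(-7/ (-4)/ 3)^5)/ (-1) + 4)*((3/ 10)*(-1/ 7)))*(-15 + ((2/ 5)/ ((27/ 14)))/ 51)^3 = -3651615864489125790308089/ 716316799053515625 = -5097766.62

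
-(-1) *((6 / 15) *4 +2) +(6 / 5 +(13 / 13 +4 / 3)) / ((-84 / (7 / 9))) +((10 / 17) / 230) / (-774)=3.57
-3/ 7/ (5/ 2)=-6/ 35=-0.17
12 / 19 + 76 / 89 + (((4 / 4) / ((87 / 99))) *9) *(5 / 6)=982741 / 98078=10.02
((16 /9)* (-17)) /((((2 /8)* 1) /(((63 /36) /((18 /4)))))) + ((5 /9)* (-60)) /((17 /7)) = -83636 /1377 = -60.74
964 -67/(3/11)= 2155/3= 718.33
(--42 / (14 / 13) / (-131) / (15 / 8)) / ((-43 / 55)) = 1144 / 5633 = 0.20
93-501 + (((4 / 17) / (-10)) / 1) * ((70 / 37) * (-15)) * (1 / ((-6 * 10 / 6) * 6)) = -256639 / 629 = -408.01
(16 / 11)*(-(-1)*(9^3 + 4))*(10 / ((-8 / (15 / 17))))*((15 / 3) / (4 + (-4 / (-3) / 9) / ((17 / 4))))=-1457.22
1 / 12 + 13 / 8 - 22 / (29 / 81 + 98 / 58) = -521531 / 57720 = -9.04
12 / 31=0.39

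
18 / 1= 18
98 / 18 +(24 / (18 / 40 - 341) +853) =52617466 / 61299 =858.37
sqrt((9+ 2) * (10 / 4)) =sqrt(110) / 2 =5.24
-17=-17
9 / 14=0.64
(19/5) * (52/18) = 494/45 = 10.98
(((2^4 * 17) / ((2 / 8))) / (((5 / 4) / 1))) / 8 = 544 / 5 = 108.80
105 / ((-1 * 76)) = -105 / 76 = -1.38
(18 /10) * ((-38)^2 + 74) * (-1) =-13662 /5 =-2732.40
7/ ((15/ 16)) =112/ 15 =7.47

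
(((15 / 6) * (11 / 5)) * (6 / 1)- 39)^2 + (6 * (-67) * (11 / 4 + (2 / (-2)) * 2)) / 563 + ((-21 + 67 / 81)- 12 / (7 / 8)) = 1007047 / 638442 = 1.58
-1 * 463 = -463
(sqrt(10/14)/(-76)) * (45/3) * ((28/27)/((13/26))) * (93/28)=-155 * sqrt(35)/798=-1.15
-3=-3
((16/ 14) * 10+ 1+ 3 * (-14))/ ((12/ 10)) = -345/ 14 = -24.64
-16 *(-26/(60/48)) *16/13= 2048/5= 409.60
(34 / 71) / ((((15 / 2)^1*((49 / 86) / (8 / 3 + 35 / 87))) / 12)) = 2081888 / 504455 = 4.13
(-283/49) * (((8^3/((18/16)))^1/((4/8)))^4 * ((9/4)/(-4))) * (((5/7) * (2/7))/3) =796574184091156480/5250987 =151699896436.83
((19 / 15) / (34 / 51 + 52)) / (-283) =-19 / 223570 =-0.00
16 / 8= 2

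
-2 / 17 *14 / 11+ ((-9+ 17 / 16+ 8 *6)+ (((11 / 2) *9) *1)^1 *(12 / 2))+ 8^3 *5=8667563 / 2992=2896.91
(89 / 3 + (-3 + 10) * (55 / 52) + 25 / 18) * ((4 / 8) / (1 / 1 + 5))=17999 / 5616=3.20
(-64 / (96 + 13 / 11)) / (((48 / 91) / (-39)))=52052 / 1069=48.69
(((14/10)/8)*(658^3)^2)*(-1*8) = -568137429100201408/5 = -113627485820040281.60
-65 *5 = -325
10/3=3.33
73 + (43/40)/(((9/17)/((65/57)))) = 309095/4104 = 75.32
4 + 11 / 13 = 63 / 13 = 4.85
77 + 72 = 149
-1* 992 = -992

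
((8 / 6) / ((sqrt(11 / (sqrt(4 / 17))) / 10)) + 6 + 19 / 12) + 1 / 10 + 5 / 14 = 40 * 17^(3 / 4) * sqrt(22) / 561 + 3377 / 420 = 10.84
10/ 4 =5/ 2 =2.50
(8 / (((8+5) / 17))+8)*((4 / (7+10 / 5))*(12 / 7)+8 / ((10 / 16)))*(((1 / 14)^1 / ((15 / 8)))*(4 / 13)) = 364544 / 124215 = 2.93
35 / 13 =2.69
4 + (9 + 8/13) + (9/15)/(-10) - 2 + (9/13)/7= 4079/350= 11.65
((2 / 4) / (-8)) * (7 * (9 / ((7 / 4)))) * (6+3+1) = -45 / 2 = -22.50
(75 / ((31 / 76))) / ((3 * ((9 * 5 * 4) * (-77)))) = -95 / 21483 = -0.00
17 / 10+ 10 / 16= 2.32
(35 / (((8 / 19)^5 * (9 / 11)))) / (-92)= -35.14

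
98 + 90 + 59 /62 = 11715 /62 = 188.95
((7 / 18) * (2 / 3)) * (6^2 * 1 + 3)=91 / 9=10.11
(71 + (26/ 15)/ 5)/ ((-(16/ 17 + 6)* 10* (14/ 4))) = -90967/ 309750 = -0.29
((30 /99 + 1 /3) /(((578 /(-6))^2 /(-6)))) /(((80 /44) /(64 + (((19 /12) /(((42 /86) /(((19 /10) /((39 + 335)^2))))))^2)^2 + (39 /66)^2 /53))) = -52369150418406921235809047690908373573 /3615636247799629490395034715271987200000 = -0.01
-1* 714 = -714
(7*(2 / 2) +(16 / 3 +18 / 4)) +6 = 137 / 6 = 22.83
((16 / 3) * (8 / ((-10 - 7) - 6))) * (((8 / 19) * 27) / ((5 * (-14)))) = 4608 / 15295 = 0.30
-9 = -9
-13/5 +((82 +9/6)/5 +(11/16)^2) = 18653/1280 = 14.57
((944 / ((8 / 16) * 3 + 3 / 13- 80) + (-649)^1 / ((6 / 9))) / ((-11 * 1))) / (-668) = -4011233 / 29906360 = -0.13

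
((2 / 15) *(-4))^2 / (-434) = -32 / 48825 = -0.00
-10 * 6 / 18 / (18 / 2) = -10 / 27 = -0.37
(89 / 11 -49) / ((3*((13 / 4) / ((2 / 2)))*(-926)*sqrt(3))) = 100*sqrt(3) / 66209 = 0.00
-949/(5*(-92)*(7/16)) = 3796/805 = 4.72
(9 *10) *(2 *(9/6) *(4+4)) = 2160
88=88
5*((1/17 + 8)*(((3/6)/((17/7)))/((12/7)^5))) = 80589565/143824896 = 0.56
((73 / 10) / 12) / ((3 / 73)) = 5329 / 360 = 14.80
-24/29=-0.83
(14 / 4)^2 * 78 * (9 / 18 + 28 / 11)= 128037 / 44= 2909.93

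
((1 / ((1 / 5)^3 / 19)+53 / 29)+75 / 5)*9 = 624267 / 29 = 21526.45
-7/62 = -0.11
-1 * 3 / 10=-3 / 10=-0.30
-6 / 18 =-1 / 3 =-0.33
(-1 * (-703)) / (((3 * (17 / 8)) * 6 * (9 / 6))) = 5624 / 459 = 12.25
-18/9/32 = -1/16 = -0.06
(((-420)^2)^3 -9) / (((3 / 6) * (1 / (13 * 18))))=2568866856191995788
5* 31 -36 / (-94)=7303 / 47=155.38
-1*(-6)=6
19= 19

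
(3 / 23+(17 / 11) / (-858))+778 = 168911495 / 217074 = 778.13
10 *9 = 90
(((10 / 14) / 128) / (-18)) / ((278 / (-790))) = 0.00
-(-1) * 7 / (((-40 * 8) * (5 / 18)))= -0.08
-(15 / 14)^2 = -225 / 196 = -1.15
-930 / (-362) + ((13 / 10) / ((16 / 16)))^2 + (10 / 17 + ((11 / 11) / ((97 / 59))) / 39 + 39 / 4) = 4252457926 / 291007275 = 14.61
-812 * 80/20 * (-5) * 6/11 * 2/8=24360/11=2214.55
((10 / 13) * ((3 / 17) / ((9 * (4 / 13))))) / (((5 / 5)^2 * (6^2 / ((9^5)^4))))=2251419529454986815 / 136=16554555363639608.93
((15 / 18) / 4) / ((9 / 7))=35 / 216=0.16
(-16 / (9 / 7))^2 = 12544 / 81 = 154.86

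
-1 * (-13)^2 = -169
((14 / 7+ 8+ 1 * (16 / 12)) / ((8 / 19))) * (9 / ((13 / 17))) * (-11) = -181203 / 52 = -3484.67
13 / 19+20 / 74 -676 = -474557 / 703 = -675.05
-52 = -52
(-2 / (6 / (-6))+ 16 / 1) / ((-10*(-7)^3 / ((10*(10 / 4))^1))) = 45 / 343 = 0.13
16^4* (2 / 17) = 131072 / 17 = 7710.12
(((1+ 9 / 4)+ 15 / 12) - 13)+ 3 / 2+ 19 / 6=-3.83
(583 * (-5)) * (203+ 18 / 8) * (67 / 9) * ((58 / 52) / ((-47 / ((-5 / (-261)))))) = 801727025 / 395928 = 2024.93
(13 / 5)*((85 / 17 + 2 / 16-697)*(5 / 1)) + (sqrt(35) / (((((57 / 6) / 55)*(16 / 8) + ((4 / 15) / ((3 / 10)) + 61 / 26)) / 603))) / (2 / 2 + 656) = -71955 / 8 + 862290*sqrt(35) / 3363913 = -8992.86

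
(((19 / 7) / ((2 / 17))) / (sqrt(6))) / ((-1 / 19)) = -6137 * sqrt(6) / 84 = -178.96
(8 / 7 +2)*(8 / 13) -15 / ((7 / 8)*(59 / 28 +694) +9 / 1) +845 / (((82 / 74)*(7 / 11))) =29523588863 / 24598483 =1200.22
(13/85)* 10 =26/17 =1.53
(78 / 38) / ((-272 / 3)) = -117 / 5168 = -0.02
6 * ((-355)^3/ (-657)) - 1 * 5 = 89476655/ 219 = 408569.20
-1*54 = -54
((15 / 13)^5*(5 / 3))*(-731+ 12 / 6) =-922640625 / 371293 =-2484.94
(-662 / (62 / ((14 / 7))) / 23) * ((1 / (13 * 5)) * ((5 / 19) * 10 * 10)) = -66200 / 176111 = -0.38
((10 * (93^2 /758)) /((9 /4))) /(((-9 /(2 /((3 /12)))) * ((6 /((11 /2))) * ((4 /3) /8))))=-247.93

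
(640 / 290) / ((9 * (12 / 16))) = 256 / 783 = 0.33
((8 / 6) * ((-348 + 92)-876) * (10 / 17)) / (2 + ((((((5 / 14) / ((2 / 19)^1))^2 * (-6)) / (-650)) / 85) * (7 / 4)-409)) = 1318553600 / 604440591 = 2.18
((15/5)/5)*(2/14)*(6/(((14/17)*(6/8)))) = 204/245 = 0.83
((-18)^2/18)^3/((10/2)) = 5832/5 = 1166.40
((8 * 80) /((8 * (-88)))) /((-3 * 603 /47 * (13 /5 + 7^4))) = 1175 /119573091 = 0.00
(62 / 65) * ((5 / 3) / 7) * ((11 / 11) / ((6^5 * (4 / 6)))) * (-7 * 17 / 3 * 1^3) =-527 / 303264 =-0.00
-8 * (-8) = 64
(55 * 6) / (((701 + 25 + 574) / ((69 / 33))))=69 / 130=0.53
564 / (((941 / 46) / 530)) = 13750320 / 941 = 14612.45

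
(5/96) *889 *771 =1142365/32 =35698.91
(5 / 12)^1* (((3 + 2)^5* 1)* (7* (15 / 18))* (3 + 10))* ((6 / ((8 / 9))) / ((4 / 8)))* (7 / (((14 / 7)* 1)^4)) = 149296875 / 256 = 583190.92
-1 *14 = -14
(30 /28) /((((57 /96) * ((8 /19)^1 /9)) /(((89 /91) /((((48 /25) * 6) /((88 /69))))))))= 122375 /29302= 4.18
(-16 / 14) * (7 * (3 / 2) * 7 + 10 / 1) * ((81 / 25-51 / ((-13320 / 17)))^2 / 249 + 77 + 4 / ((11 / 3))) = -17614034421405973 / 2362305330000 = -7456.29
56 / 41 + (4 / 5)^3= 9624 / 5125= 1.88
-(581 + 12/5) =-2917/5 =-583.40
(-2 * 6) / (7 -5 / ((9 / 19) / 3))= 18 / 37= 0.49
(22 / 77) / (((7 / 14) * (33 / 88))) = 32 / 21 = 1.52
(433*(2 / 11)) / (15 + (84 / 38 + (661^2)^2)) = 8227 / 19949045846983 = 0.00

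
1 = 1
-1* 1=-1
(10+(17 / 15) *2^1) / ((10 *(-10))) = -46 / 375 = -0.12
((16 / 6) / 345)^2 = 64 / 1071225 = 0.00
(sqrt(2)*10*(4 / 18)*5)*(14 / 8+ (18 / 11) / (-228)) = 36425*sqrt(2) / 1881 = 27.39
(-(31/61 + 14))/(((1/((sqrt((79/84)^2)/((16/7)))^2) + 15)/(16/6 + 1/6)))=-31298615/15918438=-1.97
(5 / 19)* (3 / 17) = 15 / 323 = 0.05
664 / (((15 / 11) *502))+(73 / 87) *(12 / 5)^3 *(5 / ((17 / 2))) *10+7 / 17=129213307 / 1856145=69.61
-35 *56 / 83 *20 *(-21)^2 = -17287200 / 83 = -208279.52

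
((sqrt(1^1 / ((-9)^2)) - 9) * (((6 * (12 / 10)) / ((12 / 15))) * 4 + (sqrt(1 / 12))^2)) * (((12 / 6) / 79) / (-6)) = 8660 / 6399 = 1.35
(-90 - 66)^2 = 24336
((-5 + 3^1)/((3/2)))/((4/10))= -10/3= -3.33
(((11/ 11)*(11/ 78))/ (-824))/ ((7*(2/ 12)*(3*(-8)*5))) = 11/ 8998080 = 0.00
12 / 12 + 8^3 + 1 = 514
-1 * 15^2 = -225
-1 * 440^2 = -193600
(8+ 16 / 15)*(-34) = -308.27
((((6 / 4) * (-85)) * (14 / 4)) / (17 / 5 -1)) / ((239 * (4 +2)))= -2975 / 22944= -0.13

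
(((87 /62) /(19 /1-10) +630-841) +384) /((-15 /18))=-32207 /155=-207.79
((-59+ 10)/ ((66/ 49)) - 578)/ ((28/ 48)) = -81098/ 77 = -1053.22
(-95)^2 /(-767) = -9025 /767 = -11.77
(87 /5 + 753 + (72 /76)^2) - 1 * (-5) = 776.30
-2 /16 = -1 /8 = -0.12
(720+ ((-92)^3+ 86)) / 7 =-111126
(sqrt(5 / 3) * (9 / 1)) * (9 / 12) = 9 * sqrt(15) / 4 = 8.71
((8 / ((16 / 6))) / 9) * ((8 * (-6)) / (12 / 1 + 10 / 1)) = -0.73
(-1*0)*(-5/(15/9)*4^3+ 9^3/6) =0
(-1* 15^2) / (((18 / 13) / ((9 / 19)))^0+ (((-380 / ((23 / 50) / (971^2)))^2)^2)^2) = -17619971688225 / 10605630351463599701040846157135716928784839004390483067361000000000000078310985281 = -0.00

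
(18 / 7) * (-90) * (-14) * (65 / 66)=35100 / 11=3190.91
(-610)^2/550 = 7442/11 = 676.55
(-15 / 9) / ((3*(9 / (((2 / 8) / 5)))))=-1 / 324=-0.00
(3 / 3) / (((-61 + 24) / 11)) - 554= -20509 / 37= -554.30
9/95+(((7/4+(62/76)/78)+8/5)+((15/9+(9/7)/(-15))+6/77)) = 194529/38038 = 5.11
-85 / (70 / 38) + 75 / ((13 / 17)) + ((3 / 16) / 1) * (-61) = 58963 / 1456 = 40.50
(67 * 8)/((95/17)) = 9112/95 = 95.92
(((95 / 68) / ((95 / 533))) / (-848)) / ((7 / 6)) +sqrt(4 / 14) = 0.53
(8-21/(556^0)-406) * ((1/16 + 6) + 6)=-80867/16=-5054.19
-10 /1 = -10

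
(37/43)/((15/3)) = 37/215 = 0.17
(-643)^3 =-265847707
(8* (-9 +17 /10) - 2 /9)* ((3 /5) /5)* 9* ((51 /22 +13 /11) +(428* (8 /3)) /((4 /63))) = -142289763 /125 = -1138318.10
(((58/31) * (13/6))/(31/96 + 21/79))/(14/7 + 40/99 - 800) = -3628944/420366355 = -0.01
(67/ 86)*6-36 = -1347/ 43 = -31.33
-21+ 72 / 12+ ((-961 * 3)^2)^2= 69084174032706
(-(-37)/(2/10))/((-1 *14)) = -185/14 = -13.21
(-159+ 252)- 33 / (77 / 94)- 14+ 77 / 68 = 18967 / 476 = 39.85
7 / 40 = 0.18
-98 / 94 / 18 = -49 / 846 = -0.06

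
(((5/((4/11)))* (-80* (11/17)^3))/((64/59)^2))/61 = -1274133025/306885632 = -4.15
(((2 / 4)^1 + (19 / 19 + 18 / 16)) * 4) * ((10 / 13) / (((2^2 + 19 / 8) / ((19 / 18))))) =2660 / 1989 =1.34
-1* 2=-2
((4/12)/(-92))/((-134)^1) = 1/36984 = 0.00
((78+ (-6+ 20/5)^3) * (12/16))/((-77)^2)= 15/1694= 0.01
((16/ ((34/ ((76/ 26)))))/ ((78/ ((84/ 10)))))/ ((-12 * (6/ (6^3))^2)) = -229824/ 14365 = -16.00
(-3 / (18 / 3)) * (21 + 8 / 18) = -193 / 18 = -10.72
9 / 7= 1.29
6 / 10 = 3 / 5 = 0.60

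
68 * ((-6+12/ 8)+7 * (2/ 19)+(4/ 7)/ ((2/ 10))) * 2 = -16388/ 133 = -123.22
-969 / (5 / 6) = -5814 / 5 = -1162.80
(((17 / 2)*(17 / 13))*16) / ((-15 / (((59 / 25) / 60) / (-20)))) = 17051 / 731250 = 0.02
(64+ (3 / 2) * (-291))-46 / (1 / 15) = -1062.50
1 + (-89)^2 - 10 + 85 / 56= 7913.52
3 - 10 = -7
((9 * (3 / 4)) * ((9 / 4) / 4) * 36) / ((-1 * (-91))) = 2187 / 1456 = 1.50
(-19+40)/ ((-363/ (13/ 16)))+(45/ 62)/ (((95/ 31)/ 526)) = 4580783/ 36784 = 124.53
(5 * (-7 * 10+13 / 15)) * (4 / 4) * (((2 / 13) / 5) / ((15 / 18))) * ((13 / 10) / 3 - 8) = 470798 / 4875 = 96.57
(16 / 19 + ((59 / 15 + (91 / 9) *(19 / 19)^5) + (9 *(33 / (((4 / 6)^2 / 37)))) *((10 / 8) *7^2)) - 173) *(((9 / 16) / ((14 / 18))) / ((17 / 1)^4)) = 186436115847 / 14218615040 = 13.11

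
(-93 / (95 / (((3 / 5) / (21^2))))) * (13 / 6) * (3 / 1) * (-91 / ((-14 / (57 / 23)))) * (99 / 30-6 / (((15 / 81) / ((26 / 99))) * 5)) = -13815243 / 61985000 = -0.22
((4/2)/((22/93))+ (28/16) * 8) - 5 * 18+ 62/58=-21206/319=-66.48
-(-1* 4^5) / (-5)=-1024 / 5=-204.80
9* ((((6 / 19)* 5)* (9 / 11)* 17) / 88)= 20655 / 9196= 2.25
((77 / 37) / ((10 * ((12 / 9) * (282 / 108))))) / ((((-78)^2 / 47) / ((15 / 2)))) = 693 / 200096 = 0.00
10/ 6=5/ 3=1.67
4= 4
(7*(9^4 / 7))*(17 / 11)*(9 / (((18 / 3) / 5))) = 1673055 / 22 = 76047.95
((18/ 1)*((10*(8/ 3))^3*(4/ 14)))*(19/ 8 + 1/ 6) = 15616000/ 63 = 247873.02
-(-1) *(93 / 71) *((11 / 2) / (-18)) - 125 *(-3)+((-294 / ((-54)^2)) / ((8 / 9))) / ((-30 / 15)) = 22982927 / 61344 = 374.66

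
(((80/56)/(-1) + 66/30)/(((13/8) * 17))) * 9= 1944/7735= 0.25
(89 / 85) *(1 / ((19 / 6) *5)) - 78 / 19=-32616 / 8075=-4.04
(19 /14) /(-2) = -19 /28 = -0.68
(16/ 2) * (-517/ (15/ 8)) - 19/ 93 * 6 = -1026298/ 465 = -2207.09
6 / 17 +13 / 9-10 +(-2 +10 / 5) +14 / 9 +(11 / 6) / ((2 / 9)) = 109 / 68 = 1.60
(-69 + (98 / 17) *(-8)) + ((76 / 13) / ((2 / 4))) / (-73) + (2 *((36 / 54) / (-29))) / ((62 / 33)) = -1672294449 / 14503567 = -115.30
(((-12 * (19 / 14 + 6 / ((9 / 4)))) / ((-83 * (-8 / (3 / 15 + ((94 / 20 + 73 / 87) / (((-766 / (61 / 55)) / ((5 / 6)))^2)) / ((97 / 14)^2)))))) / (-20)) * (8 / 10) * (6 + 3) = 35358611381984111 / 6753233385374229600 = 0.01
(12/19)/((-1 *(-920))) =3/4370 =0.00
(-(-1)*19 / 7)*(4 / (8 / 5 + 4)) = 95 / 49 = 1.94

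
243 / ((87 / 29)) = 81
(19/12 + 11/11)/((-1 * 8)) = -31/96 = -0.32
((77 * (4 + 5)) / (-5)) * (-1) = 138.60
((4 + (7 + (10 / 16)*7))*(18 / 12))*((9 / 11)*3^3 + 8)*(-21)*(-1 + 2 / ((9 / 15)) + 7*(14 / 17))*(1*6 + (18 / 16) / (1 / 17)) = -70973873649 / 23936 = -2965151.81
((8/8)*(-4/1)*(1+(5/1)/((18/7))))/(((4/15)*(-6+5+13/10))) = -1325/9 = -147.22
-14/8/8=-7/32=-0.22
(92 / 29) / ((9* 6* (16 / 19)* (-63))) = -437 / 394632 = -0.00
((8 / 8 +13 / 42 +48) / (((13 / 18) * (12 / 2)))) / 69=2071 / 12558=0.16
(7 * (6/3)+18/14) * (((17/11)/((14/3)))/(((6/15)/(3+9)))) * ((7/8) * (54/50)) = 442017/3080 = 143.51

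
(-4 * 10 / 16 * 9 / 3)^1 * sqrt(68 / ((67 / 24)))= -30 * sqrt(6834) / 67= -37.02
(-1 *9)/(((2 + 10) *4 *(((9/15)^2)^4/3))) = -33.49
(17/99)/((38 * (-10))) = -17/37620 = -0.00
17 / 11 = 1.55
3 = 3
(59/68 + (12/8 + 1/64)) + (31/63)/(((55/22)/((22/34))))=860443/342720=2.51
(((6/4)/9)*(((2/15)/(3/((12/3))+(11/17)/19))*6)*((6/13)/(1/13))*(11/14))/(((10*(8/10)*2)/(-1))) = -3553/70910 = -0.05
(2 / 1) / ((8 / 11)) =11 / 4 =2.75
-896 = -896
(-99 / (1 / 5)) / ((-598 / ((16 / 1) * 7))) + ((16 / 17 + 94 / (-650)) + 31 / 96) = 1144632733 / 12199200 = 93.83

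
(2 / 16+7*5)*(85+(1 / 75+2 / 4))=3604387 / 1200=3003.66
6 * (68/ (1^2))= 408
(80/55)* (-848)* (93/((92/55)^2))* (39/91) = -65062800/3703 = -17570.29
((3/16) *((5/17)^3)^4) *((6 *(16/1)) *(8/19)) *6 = 210937500000/11069822507365459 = 0.00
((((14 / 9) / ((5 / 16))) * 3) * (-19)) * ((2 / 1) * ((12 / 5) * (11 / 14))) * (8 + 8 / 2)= -321024 / 25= -12840.96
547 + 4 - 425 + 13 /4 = 129.25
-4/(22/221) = -442/11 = -40.18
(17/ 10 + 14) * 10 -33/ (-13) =159.54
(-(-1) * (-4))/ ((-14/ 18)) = 5.14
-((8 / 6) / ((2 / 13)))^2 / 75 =-676 / 675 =-1.00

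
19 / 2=9.50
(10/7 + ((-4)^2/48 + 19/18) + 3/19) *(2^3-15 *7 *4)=-1467338/1197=-1225.85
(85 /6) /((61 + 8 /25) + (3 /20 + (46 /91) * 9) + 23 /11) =0.21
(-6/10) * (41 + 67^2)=-2718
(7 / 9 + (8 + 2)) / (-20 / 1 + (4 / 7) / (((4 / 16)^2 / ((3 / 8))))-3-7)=-679 / 1674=-0.41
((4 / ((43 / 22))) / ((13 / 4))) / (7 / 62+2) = 21824 / 73229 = 0.30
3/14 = 0.21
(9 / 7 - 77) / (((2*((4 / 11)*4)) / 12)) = -8745 / 28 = -312.32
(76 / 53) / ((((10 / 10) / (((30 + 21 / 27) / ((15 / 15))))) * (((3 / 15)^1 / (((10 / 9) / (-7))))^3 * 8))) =-328937500 / 119272419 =-2.76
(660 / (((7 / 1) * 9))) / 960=11 / 1008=0.01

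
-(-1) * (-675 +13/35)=-23612/35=-674.63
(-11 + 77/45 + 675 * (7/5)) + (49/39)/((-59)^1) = 32295334/34515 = 935.69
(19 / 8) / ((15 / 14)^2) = 931 / 450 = 2.07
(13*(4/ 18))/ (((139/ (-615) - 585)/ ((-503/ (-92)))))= -1340495/ 49668132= -0.03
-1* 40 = -40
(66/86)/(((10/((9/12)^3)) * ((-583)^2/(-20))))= -81/42517024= -0.00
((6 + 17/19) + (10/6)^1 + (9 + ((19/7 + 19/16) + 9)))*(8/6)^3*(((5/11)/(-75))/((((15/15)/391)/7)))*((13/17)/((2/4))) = -465188984/253935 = -1831.92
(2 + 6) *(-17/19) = -136/19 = -7.16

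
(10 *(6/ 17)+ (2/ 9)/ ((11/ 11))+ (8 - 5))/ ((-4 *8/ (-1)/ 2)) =1033/ 2448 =0.42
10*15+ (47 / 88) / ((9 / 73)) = 122231 / 792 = 154.33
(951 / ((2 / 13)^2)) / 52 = 12363 / 16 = 772.69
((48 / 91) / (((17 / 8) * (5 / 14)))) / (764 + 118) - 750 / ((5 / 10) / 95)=-23146987372 / 162435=-142500.00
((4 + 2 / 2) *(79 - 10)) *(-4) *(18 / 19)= -24840 / 19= -1307.37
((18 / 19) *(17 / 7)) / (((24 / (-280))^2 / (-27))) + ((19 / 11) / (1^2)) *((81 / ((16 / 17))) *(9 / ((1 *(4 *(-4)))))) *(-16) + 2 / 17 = -404602271 / 56848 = -7117.26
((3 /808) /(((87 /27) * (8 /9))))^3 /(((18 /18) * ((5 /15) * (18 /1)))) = 4782969 /13174314677829632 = 0.00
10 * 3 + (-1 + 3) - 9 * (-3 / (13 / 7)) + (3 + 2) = 670 / 13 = 51.54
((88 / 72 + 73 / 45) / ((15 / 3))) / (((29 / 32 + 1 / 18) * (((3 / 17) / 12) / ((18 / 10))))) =2506752 / 34625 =72.40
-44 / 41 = -1.07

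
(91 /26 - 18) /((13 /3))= -87 /26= -3.35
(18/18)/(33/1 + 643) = 1/676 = 0.00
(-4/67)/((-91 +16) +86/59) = 236/290713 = 0.00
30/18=5/3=1.67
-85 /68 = -5 /4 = -1.25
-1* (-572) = 572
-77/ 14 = -11/ 2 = -5.50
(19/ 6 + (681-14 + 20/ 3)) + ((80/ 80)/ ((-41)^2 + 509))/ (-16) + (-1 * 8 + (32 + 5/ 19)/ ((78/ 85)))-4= 6058345673/ 8654880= 699.99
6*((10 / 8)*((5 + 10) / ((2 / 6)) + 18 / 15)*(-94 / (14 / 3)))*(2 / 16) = -13959 / 16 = -872.44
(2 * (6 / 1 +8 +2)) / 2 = 16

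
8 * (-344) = -2752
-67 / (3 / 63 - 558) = 1407 / 11717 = 0.12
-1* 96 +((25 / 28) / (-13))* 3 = -35019 / 364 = -96.21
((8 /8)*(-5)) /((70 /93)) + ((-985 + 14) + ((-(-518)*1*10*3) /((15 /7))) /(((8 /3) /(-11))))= -216245 /7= -30892.14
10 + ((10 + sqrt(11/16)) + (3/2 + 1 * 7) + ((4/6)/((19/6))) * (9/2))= sqrt(11)/4 + 1119/38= 30.28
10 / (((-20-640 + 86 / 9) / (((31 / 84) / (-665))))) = 93 / 10900148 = 0.00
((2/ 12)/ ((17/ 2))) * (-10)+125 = 6365/ 51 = 124.80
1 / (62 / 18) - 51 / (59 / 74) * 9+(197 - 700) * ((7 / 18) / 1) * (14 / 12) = -158740183 / 197532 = -803.62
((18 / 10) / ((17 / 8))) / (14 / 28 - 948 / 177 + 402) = 944 / 442595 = 0.00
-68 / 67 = -1.01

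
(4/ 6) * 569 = 379.33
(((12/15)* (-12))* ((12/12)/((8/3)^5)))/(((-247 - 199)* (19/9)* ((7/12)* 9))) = 2187/151854080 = 0.00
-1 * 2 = -2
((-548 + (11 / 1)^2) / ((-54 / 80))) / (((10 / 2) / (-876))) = -110830.22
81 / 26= 3.12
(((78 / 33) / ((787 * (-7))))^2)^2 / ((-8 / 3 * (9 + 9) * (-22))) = 28561 / 890032295563614561666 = 0.00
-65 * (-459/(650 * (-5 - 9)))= -459/140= -3.28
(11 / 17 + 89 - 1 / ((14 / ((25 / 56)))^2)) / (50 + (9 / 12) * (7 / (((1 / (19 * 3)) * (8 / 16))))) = 936725119 / 6776275072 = 0.14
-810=-810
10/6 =5/3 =1.67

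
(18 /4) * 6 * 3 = 81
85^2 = 7225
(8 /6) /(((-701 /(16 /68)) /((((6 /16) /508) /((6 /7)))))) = -7 /18161508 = -0.00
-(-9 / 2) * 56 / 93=84 / 31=2.71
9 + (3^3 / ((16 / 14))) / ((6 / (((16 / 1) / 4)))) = 99 / 4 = 24.75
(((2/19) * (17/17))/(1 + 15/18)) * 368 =4416/209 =21.13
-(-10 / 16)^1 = 5 / 8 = 0.62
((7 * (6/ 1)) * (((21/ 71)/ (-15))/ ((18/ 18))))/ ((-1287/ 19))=0.01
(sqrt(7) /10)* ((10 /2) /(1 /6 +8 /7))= 21* sqrt(7) /55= 1.01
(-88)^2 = 7744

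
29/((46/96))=1392/23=60.52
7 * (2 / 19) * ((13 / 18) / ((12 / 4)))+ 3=1630 / 513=3.18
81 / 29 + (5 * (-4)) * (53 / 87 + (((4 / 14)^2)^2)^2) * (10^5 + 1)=-611118160287857 / 501537687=-1218489.01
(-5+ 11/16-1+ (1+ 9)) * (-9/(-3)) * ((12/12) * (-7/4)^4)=540225/4096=131.89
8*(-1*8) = -64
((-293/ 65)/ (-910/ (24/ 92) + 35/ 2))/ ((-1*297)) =-586/ 134008875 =-0.00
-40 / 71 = -0.56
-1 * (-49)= 49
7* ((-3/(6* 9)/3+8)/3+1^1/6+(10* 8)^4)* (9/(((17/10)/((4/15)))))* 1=185794572824/459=404781204.41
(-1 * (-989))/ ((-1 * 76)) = -989/ 76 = -13.01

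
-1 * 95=-95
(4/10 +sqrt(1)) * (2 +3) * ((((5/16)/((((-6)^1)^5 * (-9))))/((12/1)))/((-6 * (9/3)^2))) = -35/725594112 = -0.00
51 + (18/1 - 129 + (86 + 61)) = 87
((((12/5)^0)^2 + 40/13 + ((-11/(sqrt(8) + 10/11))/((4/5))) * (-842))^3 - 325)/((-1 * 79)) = 135913847839635382625811/113505347790016 - 9724794869938629425615 * sqrt(2)/8731180599232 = -377729607.88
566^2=320356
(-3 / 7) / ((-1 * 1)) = 3 / 7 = 0.43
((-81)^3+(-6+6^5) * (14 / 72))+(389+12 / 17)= -54013127 / 102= -529540.46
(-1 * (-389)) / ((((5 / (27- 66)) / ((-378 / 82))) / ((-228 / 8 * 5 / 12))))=-54479061 / 328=-166094.70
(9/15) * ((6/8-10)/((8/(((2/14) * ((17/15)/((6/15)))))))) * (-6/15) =629/5600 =0.11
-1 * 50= -50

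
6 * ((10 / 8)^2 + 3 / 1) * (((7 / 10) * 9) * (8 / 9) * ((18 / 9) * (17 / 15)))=8687 / 25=347.48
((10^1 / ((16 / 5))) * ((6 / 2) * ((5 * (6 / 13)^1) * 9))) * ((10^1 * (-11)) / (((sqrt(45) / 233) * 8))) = -8650125 * sqrt(5) / 208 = -92991.67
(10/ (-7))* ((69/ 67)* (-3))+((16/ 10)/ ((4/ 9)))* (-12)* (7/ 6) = -107838/ 2345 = -45.99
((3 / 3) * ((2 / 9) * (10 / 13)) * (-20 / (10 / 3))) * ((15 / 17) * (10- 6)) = -800 / 221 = -3.62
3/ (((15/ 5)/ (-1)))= -1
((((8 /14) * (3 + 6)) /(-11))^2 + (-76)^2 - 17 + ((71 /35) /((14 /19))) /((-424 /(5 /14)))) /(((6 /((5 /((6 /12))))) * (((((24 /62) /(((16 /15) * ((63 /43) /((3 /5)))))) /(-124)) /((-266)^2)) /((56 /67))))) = -391824226313338000 /827277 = -473631233931.73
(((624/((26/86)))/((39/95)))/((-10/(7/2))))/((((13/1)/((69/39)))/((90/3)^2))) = -473533200/2197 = -215536.28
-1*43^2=-1849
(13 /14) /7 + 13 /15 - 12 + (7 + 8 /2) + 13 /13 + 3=5879 /1470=4.00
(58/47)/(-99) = -0.01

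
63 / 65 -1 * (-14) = 973 / 65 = 14.97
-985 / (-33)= 985 / 33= 29.85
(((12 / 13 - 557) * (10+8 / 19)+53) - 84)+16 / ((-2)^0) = -1435047 / 247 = -5809.91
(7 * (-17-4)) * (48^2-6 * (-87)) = -415422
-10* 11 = -110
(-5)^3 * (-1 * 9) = 1125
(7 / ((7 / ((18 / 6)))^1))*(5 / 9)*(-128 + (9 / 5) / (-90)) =-6401 / 30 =-213.37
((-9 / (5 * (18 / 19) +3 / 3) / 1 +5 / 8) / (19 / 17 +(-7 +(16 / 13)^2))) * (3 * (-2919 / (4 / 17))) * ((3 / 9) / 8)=-117332541417 / 350139392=-335.10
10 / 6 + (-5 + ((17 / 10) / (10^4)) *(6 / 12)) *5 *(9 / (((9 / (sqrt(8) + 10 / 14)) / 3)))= -2999949 *sqrt(2) / 20000 - 8719847 / 168000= -264.03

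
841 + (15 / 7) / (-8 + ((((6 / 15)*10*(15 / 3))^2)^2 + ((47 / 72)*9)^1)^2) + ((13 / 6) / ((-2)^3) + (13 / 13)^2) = 463407955902713317 / 550542828090192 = 841.73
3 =3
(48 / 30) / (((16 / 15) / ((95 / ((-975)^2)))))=19 / 126750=0.00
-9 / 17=-0.53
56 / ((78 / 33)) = 308 / 13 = 23.69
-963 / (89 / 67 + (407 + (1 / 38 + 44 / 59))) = -144656082 / 61452613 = -2.35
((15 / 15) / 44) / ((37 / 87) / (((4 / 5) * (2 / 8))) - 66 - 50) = -87 / 435908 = -0.00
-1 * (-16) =16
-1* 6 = -6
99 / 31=3.19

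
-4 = -4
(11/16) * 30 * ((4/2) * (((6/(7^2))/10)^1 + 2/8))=10.82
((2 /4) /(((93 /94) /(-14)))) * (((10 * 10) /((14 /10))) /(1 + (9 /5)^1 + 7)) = -235000 /4557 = -51.57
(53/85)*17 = 53/5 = 10.60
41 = 41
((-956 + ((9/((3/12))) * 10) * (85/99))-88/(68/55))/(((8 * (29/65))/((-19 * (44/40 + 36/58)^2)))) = 4129389506827/364859440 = 11317.75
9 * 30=270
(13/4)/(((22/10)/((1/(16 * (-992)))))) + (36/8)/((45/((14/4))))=1221819/3491840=0.35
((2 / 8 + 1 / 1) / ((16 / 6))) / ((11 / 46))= 345 / 176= 1.96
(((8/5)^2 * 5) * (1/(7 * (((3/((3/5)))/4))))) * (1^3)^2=256/175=1.46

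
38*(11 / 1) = 418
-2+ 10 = 8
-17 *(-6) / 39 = 2.62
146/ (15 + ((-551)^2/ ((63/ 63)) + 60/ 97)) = 7081/ 14725406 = 0.00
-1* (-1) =1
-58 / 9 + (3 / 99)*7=-617 / 99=-6.23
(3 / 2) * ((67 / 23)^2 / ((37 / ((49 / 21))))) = 31423 / 39146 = 0.80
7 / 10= 0.70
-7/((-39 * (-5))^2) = -7/38025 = -0.00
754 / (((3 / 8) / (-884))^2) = 37709940736 / 9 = 4189993415.11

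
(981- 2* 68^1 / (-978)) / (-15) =-479777 / 7335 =-65.41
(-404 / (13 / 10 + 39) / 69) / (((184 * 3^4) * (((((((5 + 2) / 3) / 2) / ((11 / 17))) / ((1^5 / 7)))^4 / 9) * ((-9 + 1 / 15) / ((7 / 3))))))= 887244600 / 982465902097912687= 0.00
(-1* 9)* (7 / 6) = -21 / 2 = -10.50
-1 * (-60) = 60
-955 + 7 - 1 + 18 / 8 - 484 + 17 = -5655 / 4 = -1413.75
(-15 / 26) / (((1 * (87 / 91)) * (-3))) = 35 / 174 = 0.20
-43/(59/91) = -3913/59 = -66.32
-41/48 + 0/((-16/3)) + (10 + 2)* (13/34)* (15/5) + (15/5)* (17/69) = 256177/18768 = 13.65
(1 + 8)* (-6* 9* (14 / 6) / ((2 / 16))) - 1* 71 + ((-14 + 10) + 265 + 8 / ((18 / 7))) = -79910 / 9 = -8878.89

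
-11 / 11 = -1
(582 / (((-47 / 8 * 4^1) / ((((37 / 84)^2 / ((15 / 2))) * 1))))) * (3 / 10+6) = -132793 / 32900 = -4.04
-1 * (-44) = 44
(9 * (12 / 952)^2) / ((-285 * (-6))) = 9 / 10762360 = 0.00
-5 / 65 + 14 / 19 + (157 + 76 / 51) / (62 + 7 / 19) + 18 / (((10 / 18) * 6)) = 128392627 / 14927445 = 8.60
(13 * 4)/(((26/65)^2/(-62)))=-20150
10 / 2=5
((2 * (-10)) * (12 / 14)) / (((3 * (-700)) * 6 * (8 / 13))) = 13 / 5880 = 0.00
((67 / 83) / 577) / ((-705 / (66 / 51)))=-1474 / 573973635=-0.00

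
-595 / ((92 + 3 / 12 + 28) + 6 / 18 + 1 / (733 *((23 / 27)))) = -120373260 / 24395297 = -4.93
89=89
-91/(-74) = 91/74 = 1.23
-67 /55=-1.22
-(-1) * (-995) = -995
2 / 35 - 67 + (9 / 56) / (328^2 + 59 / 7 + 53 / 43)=-607037397303 / 9067993760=-66.94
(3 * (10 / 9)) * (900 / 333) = 1000 / 111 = 9.01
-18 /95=-0.19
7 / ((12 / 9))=21 / 4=5.25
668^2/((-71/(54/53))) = -24096096/3763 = -6403.43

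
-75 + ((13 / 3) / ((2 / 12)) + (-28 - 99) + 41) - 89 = -224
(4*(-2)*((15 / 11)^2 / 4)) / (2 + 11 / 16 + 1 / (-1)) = -800 / 363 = -2.20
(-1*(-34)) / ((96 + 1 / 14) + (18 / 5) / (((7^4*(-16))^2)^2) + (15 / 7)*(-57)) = -185126033713796546560 / 141955887196503654391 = -1.30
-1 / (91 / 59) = -59 / 91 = -0.65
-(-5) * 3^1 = 15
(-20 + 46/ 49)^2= 363.33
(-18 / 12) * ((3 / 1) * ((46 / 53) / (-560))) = 207 / 29680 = 0.01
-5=-5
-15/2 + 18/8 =-21/4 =-5.25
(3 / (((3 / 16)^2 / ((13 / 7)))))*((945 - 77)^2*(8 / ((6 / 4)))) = 5731188736 / 9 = 636798748.44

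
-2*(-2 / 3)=4 / 3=1.33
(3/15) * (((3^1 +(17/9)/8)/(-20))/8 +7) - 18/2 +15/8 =-5.73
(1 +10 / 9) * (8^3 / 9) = 9728 / 81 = 120.10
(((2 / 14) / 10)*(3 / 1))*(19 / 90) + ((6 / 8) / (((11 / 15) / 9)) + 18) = 314317 / 11550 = 27.21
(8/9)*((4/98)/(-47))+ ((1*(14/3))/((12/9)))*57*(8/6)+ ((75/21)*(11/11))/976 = 5381119241/20229552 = 266.00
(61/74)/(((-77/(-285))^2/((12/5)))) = 5945670/219373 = 27.10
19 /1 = 19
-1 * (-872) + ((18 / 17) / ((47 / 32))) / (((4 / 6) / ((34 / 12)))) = 41128 / 47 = 875.06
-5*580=-2900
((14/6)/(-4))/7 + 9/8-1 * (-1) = 49/24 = 2.04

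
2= 2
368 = 368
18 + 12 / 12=19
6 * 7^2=294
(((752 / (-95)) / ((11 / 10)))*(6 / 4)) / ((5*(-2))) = 1128 / 1045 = 1.08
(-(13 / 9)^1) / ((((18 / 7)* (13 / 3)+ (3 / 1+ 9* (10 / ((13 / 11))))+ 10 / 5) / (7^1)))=-8281 / 75591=-0.11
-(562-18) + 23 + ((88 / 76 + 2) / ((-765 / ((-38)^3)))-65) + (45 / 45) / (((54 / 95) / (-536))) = -597826 / 459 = -1302.45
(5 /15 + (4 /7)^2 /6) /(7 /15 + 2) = 285 /1813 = 0.16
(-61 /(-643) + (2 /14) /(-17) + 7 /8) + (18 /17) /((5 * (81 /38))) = 29221223 /27546120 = 1.06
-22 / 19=-1.16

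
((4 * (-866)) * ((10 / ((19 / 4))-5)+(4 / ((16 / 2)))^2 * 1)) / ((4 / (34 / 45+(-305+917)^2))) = 244483152827 / 285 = 857835623.95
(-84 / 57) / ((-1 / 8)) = 224 / 19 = 11.79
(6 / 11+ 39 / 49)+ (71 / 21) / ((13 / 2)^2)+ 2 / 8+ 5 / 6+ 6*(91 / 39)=6013729 / 364364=16.50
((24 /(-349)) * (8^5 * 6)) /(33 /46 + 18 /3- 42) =72351744 /188809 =383.20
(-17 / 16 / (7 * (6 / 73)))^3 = -1911240521 / 303464448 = -6.30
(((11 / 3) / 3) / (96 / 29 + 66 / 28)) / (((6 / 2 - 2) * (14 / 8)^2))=10208 / 144963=0.07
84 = 84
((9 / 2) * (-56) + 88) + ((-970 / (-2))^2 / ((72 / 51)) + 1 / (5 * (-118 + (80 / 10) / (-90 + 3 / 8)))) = 845618120471 / 5080200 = 166453.71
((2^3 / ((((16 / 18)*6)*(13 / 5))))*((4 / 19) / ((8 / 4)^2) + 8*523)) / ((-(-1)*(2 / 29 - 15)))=-161.67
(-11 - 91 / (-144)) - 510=-74933 / 144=-520.37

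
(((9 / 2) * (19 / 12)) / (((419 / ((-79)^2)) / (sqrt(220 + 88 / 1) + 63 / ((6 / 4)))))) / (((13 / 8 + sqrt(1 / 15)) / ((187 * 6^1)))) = -19158571872 * sqrt(15) / 147907-6386190624 * sqrt(1155) / 1035349 + 155663396460 * sqrt(77) / 1035349 + 466990189380 / 147907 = 3765329.11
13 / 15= 0.87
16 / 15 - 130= -1934 / 15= -128.93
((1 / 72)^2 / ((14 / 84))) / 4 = 1 / 3456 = 0.00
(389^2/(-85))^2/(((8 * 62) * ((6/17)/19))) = 435062855779/1264800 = 343977.59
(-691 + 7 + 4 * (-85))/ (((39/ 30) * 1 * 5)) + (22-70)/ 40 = -10318/ 65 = -158.74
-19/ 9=-2.11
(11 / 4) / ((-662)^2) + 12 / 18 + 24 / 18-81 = -138485093 / 1752976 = -79.00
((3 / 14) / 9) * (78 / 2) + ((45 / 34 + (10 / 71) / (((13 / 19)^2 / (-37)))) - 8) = -24102146 / 1427881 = -16.88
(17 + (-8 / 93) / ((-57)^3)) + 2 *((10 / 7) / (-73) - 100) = -183.04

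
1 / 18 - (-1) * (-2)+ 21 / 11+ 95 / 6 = 1564 / 99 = 15.80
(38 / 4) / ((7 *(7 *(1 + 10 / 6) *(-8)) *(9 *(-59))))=0.00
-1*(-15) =15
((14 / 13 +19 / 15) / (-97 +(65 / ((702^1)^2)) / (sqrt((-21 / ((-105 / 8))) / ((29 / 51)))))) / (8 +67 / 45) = -5997741497474688 / 2355555008087987741- 39978360 * sqrt(14790) / 2355555008087987741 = -0.00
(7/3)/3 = 0.78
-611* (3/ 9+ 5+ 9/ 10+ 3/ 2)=-70876/ 15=-4725.07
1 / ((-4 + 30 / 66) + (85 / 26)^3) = 193336 / 6069911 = 0.03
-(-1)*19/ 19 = 1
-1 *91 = -91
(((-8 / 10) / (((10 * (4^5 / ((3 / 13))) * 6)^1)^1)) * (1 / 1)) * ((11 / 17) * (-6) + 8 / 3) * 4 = 31 / 2121600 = 0.00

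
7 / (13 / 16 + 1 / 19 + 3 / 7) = 14896 / 2753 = 5.41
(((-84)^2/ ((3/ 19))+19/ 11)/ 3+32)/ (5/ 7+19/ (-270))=310365090/ 13387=23184.07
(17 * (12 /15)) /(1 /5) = 68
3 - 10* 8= -77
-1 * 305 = -305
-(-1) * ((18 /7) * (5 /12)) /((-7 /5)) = -75 /98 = -0.77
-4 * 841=-3364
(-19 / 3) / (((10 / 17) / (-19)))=6137 / 30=204.57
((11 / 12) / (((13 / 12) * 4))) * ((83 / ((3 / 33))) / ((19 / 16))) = 40172 / 247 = 162.64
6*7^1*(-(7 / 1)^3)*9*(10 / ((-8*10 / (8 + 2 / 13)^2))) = 182099043 / 169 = 1077509.13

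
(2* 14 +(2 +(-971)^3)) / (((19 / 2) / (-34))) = 62253903508 / 19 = 3276521237.26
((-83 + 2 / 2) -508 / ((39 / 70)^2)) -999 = -2717.55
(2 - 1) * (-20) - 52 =-72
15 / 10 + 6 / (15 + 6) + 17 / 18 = 172 / 63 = 2.73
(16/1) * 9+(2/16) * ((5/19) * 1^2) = 144.03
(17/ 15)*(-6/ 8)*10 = -17/ 2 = -8.50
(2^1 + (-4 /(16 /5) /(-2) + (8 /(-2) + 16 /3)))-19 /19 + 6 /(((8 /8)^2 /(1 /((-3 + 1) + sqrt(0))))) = -1 /24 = -0.04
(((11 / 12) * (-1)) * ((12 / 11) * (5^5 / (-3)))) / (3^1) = 3125 / 9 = 347.22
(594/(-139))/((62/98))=-29106/4309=-6.75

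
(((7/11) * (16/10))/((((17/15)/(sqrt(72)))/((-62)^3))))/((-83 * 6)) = 40039104 * sqrt(2)/15521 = 3648.21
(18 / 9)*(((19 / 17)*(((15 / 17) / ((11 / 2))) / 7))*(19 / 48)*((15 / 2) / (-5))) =-5415 / 178024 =-0.03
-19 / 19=-1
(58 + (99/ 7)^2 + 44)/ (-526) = -14799/ 25774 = -0.57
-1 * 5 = -5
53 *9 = 477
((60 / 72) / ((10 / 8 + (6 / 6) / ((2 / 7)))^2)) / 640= 1 / 17328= 0.00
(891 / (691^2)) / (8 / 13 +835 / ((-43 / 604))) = -0.00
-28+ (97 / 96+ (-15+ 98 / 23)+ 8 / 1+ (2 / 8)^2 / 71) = -4660373 / 156768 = -29.73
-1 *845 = -845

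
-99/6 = -33/2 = -16.50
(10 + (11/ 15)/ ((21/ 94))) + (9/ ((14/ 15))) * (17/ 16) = 23.53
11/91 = 0.12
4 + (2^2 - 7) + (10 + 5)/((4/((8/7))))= 37/7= 5.29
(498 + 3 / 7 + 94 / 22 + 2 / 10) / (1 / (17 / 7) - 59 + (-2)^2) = -3291489 / 357280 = -9.21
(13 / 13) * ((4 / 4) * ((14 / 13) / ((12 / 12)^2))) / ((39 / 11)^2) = 0.09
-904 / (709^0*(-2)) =452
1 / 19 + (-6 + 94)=1673 / 19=88.05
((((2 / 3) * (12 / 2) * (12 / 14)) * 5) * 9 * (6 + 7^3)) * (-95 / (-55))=7161480 / 77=93006.23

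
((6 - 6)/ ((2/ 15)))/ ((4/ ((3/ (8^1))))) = 0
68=68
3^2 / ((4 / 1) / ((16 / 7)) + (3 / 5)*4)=180 / 83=2.17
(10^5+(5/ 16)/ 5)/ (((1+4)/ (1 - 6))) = -1600001/ 16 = -100000.06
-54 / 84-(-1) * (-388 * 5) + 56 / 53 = -1439173 / 742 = -1939.59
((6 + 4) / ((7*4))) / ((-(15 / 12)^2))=-8 / 35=-0.23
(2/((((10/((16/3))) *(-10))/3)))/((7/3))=-24/175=-0.14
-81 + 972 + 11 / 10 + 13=905.10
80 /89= 0.90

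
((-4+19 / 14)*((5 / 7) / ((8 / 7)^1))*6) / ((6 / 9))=-1665 / 112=-14.87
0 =0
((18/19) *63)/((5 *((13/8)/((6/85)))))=54432/104975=0.52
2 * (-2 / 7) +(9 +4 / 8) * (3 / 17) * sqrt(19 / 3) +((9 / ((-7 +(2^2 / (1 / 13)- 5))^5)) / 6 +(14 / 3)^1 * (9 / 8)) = 19 * sqrt(57) / 34 +6707200021 / 1433600000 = 8.90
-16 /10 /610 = -4 /1525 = -0.00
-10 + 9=-1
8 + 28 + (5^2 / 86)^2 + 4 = 40.08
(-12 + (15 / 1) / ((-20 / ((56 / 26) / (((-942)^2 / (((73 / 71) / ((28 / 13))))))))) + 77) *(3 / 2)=5460246407 / 56002528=97.50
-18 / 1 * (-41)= 738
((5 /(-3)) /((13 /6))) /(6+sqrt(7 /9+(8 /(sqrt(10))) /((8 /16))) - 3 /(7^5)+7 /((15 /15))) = -10 /(13 * (sqrt(7 /9+8 * sqrt(10) /5)+218488 /16807)) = -0.05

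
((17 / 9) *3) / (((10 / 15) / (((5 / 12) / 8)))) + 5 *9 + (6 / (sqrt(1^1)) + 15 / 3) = 10837 / 192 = 56.44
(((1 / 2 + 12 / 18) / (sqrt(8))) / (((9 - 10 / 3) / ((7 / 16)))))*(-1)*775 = -37975*sqrt(2) / 2176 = -24.68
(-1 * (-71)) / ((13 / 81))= 5751 / 13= 442.38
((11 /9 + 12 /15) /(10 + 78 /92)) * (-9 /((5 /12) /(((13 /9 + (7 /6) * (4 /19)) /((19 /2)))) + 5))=-1382576 /6050375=-0.23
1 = 1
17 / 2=8.50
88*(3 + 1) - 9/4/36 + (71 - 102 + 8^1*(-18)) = 2831/16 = 176.94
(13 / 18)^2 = 169 / 324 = 0.52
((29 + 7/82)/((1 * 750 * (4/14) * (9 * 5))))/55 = 0.00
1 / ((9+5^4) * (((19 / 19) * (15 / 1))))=1 / 9510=0.00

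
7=7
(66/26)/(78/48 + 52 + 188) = 264/25129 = 0.01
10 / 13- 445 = -5775 / 13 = -444.23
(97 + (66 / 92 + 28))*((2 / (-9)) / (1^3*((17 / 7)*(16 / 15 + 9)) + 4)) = -202405 / 206103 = -0.98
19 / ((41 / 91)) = 1729 / 41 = 42.17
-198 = -198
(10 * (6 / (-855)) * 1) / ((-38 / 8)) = 16 / 1083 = 0.01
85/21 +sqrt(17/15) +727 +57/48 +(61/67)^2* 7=739.10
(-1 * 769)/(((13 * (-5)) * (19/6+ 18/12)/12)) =30.42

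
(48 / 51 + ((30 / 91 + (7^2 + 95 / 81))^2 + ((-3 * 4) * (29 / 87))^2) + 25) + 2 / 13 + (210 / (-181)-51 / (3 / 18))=382076054175071 / 167178459357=2285.44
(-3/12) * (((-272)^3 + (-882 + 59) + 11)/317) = 15871.03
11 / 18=0.61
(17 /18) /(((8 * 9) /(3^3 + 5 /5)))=119 /324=0.37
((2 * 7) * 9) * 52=6552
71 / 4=17.75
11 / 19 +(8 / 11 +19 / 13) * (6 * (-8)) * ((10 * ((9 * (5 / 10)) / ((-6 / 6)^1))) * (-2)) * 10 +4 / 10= -1284538701 / 13585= -94555.66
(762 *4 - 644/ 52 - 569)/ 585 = 32066/ 7605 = 4.22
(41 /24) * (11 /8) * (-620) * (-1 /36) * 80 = 349525 /108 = 3236.34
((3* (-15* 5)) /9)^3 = -15625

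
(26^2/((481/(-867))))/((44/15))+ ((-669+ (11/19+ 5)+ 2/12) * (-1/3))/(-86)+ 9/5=-24908831129/59853420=-416.16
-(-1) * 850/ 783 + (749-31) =563044/ 783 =719.09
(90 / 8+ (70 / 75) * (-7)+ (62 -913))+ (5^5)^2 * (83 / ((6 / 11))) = 89160105473 / 60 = 1486001757.88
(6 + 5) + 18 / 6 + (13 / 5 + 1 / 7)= 586 / 35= 16.74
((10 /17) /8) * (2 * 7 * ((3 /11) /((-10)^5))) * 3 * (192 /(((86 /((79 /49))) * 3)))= -711 /70358750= -0.00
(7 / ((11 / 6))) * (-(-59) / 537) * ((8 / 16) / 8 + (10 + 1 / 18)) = 601741 / 141768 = 4.24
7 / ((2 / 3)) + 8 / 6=71 / 6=11.83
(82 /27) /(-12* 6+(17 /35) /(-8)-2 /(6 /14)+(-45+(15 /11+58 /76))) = -4798640 /188973711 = -0.03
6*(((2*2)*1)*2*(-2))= -96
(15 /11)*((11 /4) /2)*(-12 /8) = -45 /16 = -2.81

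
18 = 18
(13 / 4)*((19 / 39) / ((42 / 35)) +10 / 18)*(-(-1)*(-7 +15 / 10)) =-275 / 16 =-17.19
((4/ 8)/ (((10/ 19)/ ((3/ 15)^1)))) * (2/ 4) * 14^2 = 931/ 50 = 18.62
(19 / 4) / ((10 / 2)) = 19 / 20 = 0.95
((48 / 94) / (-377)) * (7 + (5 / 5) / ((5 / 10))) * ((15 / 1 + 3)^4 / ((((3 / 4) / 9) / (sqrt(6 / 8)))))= -136048896 * sqrt(3) / 17719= -13298.92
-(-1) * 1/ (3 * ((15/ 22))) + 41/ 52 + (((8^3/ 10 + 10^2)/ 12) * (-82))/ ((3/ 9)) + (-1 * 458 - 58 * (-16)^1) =-1230055/ 468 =-2628.32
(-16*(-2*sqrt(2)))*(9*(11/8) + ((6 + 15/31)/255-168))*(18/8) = -29520351*sqrt(2)/2635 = -15843.67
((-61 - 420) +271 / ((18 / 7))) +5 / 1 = -6671 / 18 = -370.61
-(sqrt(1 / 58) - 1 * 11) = 11 - sqrt(58) / 58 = 10.87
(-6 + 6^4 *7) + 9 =9075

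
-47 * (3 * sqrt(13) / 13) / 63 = -47 * sqrt(13) / 273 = -0.62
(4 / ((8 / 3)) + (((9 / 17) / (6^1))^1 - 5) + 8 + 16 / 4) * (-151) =-22046 / 17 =-1296.82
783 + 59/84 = 65831/84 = 783.70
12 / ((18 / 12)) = 8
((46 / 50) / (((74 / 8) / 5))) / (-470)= -46 / 43475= -0.00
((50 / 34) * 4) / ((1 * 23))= 100 / 391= 0.26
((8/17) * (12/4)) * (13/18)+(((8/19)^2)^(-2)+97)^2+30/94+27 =668456251433981/40214986752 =16622.07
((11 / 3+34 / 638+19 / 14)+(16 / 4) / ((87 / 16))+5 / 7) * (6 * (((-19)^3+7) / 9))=-199733516 / 6699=-29815.42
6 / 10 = 3 / 5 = 0.60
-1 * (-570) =570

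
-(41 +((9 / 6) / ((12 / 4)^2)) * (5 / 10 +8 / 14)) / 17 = -1153 / 476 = -2.42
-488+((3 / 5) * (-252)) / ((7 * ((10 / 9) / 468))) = -239648 / 25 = -9585.92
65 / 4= 16.25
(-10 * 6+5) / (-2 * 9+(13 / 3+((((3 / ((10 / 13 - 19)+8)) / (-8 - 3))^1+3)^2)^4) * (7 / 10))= -4946984085108590419916509950 / 442040000697076929135011935561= -0.01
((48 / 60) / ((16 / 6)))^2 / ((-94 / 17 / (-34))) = 2601 / 4700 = 0.55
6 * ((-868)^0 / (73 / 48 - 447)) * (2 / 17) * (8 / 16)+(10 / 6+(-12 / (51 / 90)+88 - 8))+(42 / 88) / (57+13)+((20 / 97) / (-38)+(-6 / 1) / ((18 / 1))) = 60.16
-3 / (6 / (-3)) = 3 / 2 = 1.50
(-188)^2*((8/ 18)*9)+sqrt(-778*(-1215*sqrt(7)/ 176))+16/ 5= 9*sqrt(128370)*7^(1/ 4)/ 44+706896/ 5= 141498.41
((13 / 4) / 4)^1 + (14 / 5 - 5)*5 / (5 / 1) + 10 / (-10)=-191 / 80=-2.39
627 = 627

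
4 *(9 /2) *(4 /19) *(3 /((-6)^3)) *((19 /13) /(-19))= 1 /247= 0.00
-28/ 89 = -0.31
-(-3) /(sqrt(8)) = 3*sqrt(2) /4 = 1.06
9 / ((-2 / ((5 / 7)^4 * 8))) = -22500 / 2401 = -9.37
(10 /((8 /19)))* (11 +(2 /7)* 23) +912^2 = 23300517 /28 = 832161.32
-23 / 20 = -1.15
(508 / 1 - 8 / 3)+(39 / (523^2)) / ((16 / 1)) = 6634719541 / 13129392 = 505.33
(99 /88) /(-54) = -1 /48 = -0.02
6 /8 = 0.75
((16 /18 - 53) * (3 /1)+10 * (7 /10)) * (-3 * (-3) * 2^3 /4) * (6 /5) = -16128 /5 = -3225.60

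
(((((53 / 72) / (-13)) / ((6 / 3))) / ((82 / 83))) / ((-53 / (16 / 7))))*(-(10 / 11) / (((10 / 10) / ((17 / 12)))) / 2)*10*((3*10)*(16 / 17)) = -83000 / 369369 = -0.22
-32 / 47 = -0.68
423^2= 178929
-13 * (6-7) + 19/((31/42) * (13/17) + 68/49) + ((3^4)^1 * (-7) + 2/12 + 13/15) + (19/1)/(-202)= -8031396029/14781855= -543.33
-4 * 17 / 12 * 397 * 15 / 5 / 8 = -6749 / 8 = -843.62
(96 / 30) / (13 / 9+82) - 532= -1997516 / 3755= -531.96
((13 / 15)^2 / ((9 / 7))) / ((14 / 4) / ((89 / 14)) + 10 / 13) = 0.44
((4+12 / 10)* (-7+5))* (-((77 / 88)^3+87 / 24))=28587 / 640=44.67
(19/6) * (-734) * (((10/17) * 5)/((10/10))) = -348650/51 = -6836.27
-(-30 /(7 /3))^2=-8100 /49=-165.31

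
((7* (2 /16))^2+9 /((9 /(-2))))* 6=-237 /32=-7.41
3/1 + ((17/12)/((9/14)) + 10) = 821/54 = 15.20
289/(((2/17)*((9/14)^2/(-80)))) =-38517920/81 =-475529.88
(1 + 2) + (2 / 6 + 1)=13 / 3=4.33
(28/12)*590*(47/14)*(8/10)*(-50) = -554600/3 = -184866.67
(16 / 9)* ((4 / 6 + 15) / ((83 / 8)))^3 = 850518016 / 138944241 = 6.12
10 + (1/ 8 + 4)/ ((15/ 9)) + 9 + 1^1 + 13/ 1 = 1419/ 40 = 35.48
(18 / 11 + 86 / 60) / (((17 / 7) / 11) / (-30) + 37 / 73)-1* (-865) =73375728 / 84229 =871.15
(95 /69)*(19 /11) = 1805 /759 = 2.38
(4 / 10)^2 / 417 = 4 / 10425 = 0.00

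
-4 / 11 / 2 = -0.18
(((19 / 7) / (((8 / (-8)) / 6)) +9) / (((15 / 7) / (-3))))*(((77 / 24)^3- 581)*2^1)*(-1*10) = 128778587 / 1152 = 111786.97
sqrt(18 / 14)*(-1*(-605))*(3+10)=23595*sqrt(7) / 7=8918.07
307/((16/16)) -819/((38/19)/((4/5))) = -103/5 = -20.60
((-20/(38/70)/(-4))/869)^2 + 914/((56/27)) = 3363774157519/7633167388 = 440.68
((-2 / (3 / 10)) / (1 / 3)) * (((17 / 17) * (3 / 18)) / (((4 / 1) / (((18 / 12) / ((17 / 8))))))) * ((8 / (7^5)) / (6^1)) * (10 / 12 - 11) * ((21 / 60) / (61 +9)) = 61 / 25714710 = 0.00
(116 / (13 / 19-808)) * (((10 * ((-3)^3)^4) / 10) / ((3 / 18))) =-2342591928 / 5113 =-458163.88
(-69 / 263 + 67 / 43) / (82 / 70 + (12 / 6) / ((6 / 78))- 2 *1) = 512890 / 9963229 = 0.05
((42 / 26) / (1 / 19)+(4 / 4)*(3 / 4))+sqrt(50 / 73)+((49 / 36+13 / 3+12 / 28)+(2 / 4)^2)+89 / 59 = 5*sqrt(146) / 73+7600661 / 193284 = 40.15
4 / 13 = 0.31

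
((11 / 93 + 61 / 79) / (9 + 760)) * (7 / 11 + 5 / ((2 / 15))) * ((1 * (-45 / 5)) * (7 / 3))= -0.93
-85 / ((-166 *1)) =85 / 166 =0.51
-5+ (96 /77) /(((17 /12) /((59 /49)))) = -252737 /64141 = -3.94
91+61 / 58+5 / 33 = 176477 / 1914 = 92.20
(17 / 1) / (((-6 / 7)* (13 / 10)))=-595 / 39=-15.26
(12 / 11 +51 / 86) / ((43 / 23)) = 36639 / 40678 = 0.90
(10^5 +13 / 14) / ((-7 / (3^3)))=-37800351 / 98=-385717.87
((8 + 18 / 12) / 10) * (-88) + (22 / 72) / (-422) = -6350311 / 75960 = -83.60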